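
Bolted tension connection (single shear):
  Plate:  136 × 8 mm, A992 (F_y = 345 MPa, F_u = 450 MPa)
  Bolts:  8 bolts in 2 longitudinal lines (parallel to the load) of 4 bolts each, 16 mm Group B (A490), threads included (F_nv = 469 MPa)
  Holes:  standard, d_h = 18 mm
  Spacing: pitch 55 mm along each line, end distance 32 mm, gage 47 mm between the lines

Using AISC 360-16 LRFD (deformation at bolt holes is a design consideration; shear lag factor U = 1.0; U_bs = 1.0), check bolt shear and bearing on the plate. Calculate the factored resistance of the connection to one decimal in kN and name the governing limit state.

Bolt shear: A_b = π(16)²/4 = 201.06 mm². φR_n = 0.75 × 469 × 201.06 × 8 × 1 = 565.8 kN.
Bearing (8 mm plate, F_u = 450 MPa): end bolts L_c = 32 − 18/2 = 23, R_n = min(1.2×23×8×450, 2.4×16×8×450) = 99.36 kN/bolt; interior L_c = 55 − 18 = 37, R_n = 138.24 kN/bolt. φR_n = 0.75 × (2×99.36 + 6×138.24) = 771.1 kN.
Governing: min(565.8, 771.1) = 565.8 kN → bolt shear.

565.8 kN (bolt shear governs)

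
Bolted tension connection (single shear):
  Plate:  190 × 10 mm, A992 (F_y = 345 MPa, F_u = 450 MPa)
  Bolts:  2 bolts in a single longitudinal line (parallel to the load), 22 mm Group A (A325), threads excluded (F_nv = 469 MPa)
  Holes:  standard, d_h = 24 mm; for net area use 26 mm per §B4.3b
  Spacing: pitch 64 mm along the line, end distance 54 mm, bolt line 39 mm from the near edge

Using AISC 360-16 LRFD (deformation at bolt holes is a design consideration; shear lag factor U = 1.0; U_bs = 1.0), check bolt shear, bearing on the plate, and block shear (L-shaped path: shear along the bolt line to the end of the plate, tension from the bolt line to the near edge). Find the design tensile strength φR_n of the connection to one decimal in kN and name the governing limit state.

Bolt shear: A_b = π(22)²/4 = 380.13 mm². φR_n = 0.75 × 469 × 380.13 × 2 × 1 = 267.4 kN.
Bearing (10 mm plate, F_u = 450 MPa): end bolts L_c = 54 − 24/2 = 42, R_n = min(1.2×42×10×450, 2.4×22×10×450) = 226.8 kN/bolt; interior L_c = 64 − 24 = 40, R_n = 216 kN/bolt. φR_n = 0.75 × (1×226.8 + 1×216) = 332.1 kN.
Block shear: shear path 1×[54+1×64] = 1×118 mm, A_gv = 1180, A_nv = 1×(118 − 1.5×26)×10 = 790 mm²; tension to near edge: (39 − 0.5×26)×10 = 260 mm². R_n = min(0.6×450×790, 0.6×345×1180) + 1.0×450×260 = min(213.3, 244.26) + 117 = 330.3 kN. φR_n = 0.75 × 330.3 = 247.7 kN.
Governing: min(267.4, 332.1, 247.7) = 247.7 kN → block shear.

247.7 kN (block shear governs)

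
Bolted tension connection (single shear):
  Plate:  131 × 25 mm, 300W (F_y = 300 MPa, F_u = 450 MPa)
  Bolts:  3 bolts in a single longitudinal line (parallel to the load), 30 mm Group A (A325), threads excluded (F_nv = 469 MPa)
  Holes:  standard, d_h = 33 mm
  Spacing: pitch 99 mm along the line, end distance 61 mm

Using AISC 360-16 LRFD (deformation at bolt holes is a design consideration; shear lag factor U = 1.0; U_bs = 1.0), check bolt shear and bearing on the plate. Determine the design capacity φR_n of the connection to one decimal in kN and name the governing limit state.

745.9 kN (bolt shear governs)

Bolt shear: A_b = π(30)²/4 = 706.86 mm². φR_n = 0.75 × 469 × 706.86 × 3 × 1 = 745.9 kN.
Bearing (25 mm plate, F_u = 450 MPa): end bolts L_c = 61 − 33/2 = 44.5, R_n = min(1.2×44.5×25×450, 2.4×30×25×450) = 600.75 kN/bolt; interior L_c = 99 − 33 = 66, R_n = 810 kN/bolt. φR_n = 0.75 × (1×600.75 + 2×810) = 1665.6 kN.
Governing: min(745.9, 1665.6) = 745.9 kN → bolt shear.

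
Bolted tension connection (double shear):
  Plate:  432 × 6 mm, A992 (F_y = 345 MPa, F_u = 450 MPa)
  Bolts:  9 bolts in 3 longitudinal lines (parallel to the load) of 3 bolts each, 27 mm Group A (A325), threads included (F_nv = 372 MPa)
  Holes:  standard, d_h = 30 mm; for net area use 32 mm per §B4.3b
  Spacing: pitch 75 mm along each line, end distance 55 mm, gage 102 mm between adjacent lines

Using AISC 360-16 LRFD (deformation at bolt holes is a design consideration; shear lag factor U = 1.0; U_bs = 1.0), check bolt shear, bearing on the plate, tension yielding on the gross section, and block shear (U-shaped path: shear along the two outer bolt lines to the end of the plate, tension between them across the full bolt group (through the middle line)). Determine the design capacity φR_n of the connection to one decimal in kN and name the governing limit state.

587.3 kN (block shear governs)

Bolt shear: A_b = π(27)²/4 = 572.56 mm². φR_n = 0.75 × 372 × 572.56 × 9 × 2 = 2875.4 kN.
Bearing (6 mm plate, F_u = 450 MPa): end bolts L_c = 55 − 30/2 = 40, R_n = min(1.2×40×6×450, 2.4×27×6×450) = 129.6 kN/bolt; interior L_c = 75 − 30 = 45, R_n = 145.8 kN/bolt. φR_n = 0.75 × (3×129.6 + 6×145.8) = 947.7 kN.
Tension yield (gross): A_g = 432×6 = 2592 mm². φR_n = 0.90 × 345 × 2592 = 804.8 kN.
Block shear: shear path 2×[55+2×75] = 2×205 mm, A_gv = 2460, A_nv = 2×(205 − 2.5×32)×6 = 1500 mm²; tension across gage: (204 − 2×32)×6 = 840 mm². R_n = min(0.6×450×1500, 0.6×345×2460) + 1.0×450×840 = min(405, 509.22) + 378 = 783 kN. φR_n = 0.75 × 783 = 587.3 kN.
Governing: min(2875.4, 947.7, 804.8, 587.3) = 587.3 kN → block shear.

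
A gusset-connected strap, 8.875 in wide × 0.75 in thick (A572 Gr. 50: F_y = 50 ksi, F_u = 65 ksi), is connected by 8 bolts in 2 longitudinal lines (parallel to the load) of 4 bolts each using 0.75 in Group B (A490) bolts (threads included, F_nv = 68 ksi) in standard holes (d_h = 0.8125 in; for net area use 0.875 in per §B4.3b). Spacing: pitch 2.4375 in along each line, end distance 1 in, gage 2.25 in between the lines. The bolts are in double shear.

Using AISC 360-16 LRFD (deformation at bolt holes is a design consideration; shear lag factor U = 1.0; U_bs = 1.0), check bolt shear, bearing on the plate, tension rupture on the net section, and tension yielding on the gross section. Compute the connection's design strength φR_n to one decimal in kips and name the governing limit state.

Bolt shear: A_b = π(0.75)²/4 = 0.44179 in². φR_n = 0.75 × 68 × 0.44179 × 8 × 2 = 360.5 kips.
Bearing (0.75 in plate, F_u = 65 ksi): end bolts L_c = 1 − 0.8125/2 = 0.59375, R_n = min(1.2×0.59375×0.75×65, 2.4×0.75×0.75×65) = 34.734 kips/bolt; interior L_c = 2.4375 − 0.8125 = 1.625, R_n = 87.75 kips/bolt. φR_n = 0.75 × (2×34.734 + 6×87.75) = 447.0 kips.
Tension rupture (net): A_n = (8.875 − 2×0.875)×0.75 = 5.3438 in² (U = 1.0, A_e = A_n). φR_n = 0.75 × 65 × 5.3438 = 260.5 kips.
Tension yield (gross): A_g = 8.875×0.75 = 6.6563 in². φR_n = 0.90 × 50 × 6.6563 = 299.5 kips.
Governing: min(360.5, 447.0, 260.5, 299.5) = 260.5 kips → net-section rupture.

260.5 kips (net-section rupture governs)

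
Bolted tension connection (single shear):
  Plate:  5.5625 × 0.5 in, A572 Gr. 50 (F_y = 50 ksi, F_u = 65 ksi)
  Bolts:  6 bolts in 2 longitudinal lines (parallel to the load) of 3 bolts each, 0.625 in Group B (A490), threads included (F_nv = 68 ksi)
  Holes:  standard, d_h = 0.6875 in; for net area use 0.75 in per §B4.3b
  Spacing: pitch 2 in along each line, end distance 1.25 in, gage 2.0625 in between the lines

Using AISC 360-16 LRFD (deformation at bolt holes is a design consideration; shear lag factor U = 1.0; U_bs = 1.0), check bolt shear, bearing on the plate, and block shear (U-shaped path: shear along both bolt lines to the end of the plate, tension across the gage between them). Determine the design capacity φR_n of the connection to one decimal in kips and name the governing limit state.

Bolt shear: A_b = π(0.625)²/4 = 0.3068 in². φR_n = 0.75 × 68 × 0.3068 × 6 × 1 = 93.9 kips.
Bearing (0.5 in plate, F_u = 65 ksi): end bolts L_c = 1.25 − 0.6875/2 = 0.90625, R_n = min(1.2×0.90625×0.5×65, 2.4×0.625×0.5×65) = 35.344 kips/bolt; interior L_c = 2 − 0.6875 = 1.3125, R_n = 48.75 kips/bolt. φR_n = 0.75 × (2×35.344 + 4×48.75) = 199.3 kips.
Block shear: shear path 2×[1.25+2×2] = 2×5.25 in, A_gv = 5.25, A_nv = 2×(5.25 − 2.5×0.75)×0.5 = 3.375 in²; tension across gage: (2.0625 − 1×0.75)×0.5 = 0.65625 in². R_n = min(0.6×65×3.375, 0.6×50×5.25) + 1.0×65×0.65625 = min(131.63, 157.5) + 42.656 = 174.29 kips. φR_n = 0.75 × 174.29 = 130.7 kips.
Governing: min(93.9, 199.3, 130.7) = 93.9 kips → bolt shear.

93.9 kips (bolt shear governs)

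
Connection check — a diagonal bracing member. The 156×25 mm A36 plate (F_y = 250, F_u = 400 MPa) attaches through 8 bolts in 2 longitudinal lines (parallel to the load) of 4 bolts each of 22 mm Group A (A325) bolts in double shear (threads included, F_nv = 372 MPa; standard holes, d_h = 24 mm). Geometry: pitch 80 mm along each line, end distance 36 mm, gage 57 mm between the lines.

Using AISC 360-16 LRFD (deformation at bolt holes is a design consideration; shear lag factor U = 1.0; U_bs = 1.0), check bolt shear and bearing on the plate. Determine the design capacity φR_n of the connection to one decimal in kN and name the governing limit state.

Bolt shear: A_b = π(22)²/4 = 380.13 mm². φR_n = 0.75 × 372 × 380.13 × 8 × 2 = 1696.9 kN.
Bearing (25 mm plate, F_u = 400 MPa): end bolts L_c = 36 − 24/2 = 24, R_n = min(1.2×24×25×400, 2.4×22×25×400) = 288 kN/bolt; interior L_c = 80 − 24 = 56, R_n = 528 kN/bolt. φR_n = 0.75 × (2×288 + 6×528) = 2808.0 kN.
Governing: min(1696.9, 2808.0) = 1696.9 kN → bolt shear.

1696.9 kN (bolt shear governs)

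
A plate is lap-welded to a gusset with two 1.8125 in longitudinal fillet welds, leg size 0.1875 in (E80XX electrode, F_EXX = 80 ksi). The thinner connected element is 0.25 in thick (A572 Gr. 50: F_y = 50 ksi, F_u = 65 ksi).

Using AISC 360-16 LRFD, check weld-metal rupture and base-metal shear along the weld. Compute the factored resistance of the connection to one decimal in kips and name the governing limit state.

Weld metal: throat = 0.707×0.1875 = 0.13256 in, L = 2×1.8125 = 3.625 in. φR_n = 0.75 × 0.6 × 80 × 0.13256 × 3.625 = 17.3 kips.
Base metal shear (0.25 in plate): yield φR_n = 1.0×0.6×50×0.25×3.625 = 27.2 kips; rupture φR_n = 0.75×0.6×65×0.25×3.625 = 26.5 kips; take 26.5 kips (rupture).
Governing: min(17.3, 26.5) = 17.3 kips → weld metal.

17.3 kips (weld metal governs)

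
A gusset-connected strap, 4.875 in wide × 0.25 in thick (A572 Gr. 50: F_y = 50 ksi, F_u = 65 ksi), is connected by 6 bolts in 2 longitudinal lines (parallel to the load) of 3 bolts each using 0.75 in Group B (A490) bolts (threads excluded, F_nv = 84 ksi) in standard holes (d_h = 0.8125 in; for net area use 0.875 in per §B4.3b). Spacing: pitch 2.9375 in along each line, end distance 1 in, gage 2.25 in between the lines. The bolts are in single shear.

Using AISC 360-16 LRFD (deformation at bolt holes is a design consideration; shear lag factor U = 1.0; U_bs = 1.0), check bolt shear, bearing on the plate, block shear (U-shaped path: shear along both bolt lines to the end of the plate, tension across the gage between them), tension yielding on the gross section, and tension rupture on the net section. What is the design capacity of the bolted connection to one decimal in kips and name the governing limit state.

38.1 kips (net-section rupture governs)

Bolt shear: A_b = π(0.75)²/4 = 0.44179 in². φR_n = 0.75 × 84 × 0.44179 × 6 × 1 = 167.0 kips.
Bearing (0.25 in plate, F_u = 65 ksi): end bolts L_c = 1 − 0.8125/2 = 0.59375, R_n = min(1.2×0.59375×0.25×65, 2.4×0.75×0.25×65) = 11.578 kips/bolt; interior L_c = 2.9375 − 0.8125 = 2.125, R_n = 29.25 kips/bolt. φR_n = 0.75 × (2×11.578 + 4×29.25) = 105.1 kips.
Block shear: shear path 2×[1+2×2.9375] = 2×6.875 in, A_gv = 3.4375, A_nv = 2×(6.875 − 2.5×0.875)×0.25 = 2.3438 in²; tension across gage: (2.25 − 1×0.875)×0.25 = 0.34375 in². R_n = min(0.6×65×2.3438, 0.6×50×3.4375) + 1.0×65×0.34375 = min(91.408, 103.13) + 22.344 = 113.75 kips. φR_n = 0.75 × 113.75 = 85.3 kips.
Tension yield (gross): A_g = 4.875×0.25 = 1.2188 in². φR_n = 0.90 × 50 × 1.2188 = 54.8 kips.
Tension rupture (net): A_n = (4.875 − 2×0.875)×0.25 = 0.78125 in² (U = 1.0, A_e = A_n). φR_n = 0.75 × 65 × 0.78125 = 38.1 kips.
Governing: min(167.0, 105.1, 85.3, 54.8, 38.1) = 38.1 kips → net-section rupture.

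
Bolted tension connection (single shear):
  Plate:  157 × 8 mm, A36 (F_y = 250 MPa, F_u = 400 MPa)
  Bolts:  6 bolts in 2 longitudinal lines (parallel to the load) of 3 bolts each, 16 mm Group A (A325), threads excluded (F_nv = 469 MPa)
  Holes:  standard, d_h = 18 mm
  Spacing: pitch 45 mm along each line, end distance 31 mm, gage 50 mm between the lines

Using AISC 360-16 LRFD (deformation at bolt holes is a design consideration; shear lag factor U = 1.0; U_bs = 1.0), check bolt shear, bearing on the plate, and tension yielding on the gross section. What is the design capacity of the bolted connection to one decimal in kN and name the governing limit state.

Bolt shear: A_b = π(16)²/4 = 201.06 mm². φR_n = 0.75 × 469 × 201.06 × 6 × 1 = 424.3 kN.
Bearing (8 mm plate, F_u = 400 MPa): end bolts L_c = 31 − 18/2 = 22, R_n = min(1.2×22×8×400, 2.4×16×8×400) = 84.48 kN/bolt; interior L_c = 45 − 18 = 27, R_n = 103.68 kN/bolt. φR_n = 0.75 × (2×84.48 + 4×103.68) = 437.8 kN.
Tension yield (gross): A_g = 157×8 = 1256 mm². φR_n = 0.90 × 250 × 1256 = 282.6 kN.
Governing: min(424.3, 437.8, 282.6) = 282.6 kN → gross-section yield.

282.6 kN (gross-section yield governs)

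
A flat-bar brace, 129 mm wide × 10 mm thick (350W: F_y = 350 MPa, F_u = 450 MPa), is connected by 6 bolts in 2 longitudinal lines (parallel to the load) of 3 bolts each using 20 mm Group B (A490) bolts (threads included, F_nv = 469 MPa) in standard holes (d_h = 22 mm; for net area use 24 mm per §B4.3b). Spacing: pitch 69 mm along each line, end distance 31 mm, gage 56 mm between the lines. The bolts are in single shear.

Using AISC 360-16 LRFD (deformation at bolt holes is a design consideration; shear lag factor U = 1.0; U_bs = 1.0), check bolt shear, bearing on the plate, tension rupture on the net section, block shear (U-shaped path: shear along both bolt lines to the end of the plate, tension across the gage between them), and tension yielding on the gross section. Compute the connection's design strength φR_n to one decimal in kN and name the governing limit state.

Bolt shear: A_b = π(20)²/4 = 314.16 mm². φR_n = 0.75 × 469 × 314.16 × 6 × 1 = 663.0 kN.
Bearing (10 mm plate, F_u = 450 MPa): end bolts L_c = 31 − 22/2 = 20, R_n = min(1.2×20×10×450, 2.4×20×10×450) = 108 kN/bolt; interior L_c = 69 − 22 = 47, R_n = 216 kN/bolt. φR_n = 0.75 × (2×108 + 4×216) = 810.0 kN.
Tension rupture (net): A_n = (129 − 2×24)×10 = 810 mm² (U = 1.0, A_e = A_n). φR_n = 0.75 × 450 × 810 = 273.4 kN.
Block shear: shear path 2×[31+2×69] = 2×169 mm, A_gv = 3380, A_nv = 2×(169 − 2.5×24)×10 = 2180 mm²; tension across gage: (56 − 1×24)×10 = 320 mm². R_n = min(0.6×450×2180, 0.6×350×3380) + 1.0×450×320 = min(588.6, 709.8) + 144 = 732.6 kN. φR_n = 0.75 × 732.6 = 549.5 kN.
Tension yield (gross): A_g = 129×10 = 1290 mm². φR_n = 0.90 × 350 × 1290 = 406.4 kN.
Governing: min(663.0, 810.0, 273.4, 549.5, 406.4) = 273.4 kN → net-section rupture.

273.4 kN (net-section rupture governs)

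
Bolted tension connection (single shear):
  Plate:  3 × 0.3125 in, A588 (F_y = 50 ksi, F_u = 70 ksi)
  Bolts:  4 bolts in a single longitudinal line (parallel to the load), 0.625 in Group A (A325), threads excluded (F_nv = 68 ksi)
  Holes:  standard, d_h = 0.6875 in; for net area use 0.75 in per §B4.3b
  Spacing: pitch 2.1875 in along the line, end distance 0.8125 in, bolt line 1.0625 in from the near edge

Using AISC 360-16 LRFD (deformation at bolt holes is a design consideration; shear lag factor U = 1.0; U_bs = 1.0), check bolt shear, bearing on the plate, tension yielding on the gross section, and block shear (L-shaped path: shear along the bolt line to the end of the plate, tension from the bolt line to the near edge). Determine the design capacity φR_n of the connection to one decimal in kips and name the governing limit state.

42.2 kips (gross-section yield governs)

Bolt shear: A_b = π(0.625)²/4 = 0.3068 in². φR_n = 0.75 × 68 × 0.3068 × 4 × 1 = 62.6 kips.
Bearing (0.3125 in plate, F_u = 70 ksi): end bolts L_c = 0.8125 − 0.6875/2 = 0.46875, R_n = min(1.2×0.46875×0.3125×70, 2.4×0.625×0.3125×70) = 12.305 kips/bolt; interior L_c = 2.1875 − 0.6875 = 1.5, R_n = 32.813 kips/bolt. φR_n = 0.75 × (1×12.305 + 3×32.813) = 83.1 kips.
Tension yield (gross): A_g = 3×0.3125 = 0.9375 in². φR_n = 0.90 × 50 × 0.9375 = 42.2 kips.
Block shear: shear path 1×[0.8125+3×2.1875] = 1×7.375 in, A_gv = 2.3047, A_nv = 1×(7.375 − 3.5×0.75)×0.3125 = 1.4844 in²; tension to near edge: (1.0625 − 0.5×0.75)×0.3125 = 0.21484 in². R_n = min(0.6×70×1.4844, 0.6×50×2.3047) + 1.0×70×0.21484 = min(62.345, 69.141) + 15.039 = 77.384 kips. φR_n = 0.75 × 77.384 = 58.0 kips.
Governing: min(62.6, 83.1, 42.2, 58.0) = 42.2 kips → gross-section yield.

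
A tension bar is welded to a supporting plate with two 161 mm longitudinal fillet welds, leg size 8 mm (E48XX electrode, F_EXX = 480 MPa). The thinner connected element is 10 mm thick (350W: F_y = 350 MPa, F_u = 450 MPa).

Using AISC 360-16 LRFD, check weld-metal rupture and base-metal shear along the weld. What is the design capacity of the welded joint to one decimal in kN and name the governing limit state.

393.4 kN (weld metal governs)

Weld metal: throat = 0.707×8 = 5.656 mm, L = 2×161 = 322 mm. φR_n = 0.75 × 0.6 × 480 × 5.656 × 322 = 393.4 kN.
Base metal shear (10 mm plate): yield φR_n = 1.0×0.6×350×10×322 = 676.2 kN; rupture φR_n = 0.75×0.6×450×10×322 = 652.1 kN; take 652.1 kN (rupture).
Governing: min(393.4, 652.1) = 393.4 kN → weld metal.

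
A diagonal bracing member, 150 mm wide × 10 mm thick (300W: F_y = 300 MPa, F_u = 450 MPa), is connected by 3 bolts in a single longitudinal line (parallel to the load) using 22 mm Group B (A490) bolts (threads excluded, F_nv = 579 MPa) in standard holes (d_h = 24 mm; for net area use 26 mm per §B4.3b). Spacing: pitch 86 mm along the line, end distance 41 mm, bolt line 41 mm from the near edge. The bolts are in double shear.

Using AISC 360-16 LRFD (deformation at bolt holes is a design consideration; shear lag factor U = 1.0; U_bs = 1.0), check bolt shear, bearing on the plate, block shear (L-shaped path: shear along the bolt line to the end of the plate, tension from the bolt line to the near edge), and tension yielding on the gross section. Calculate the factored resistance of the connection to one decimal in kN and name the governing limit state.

Bolt shear: A_b = π(22)²/4 = 380.13 mm². φR_n = 0.75 × 579 × 380.13 × 3 × 2 = 990.4 kN.
Bearing (10 mm plate, F_u = 450 MPa): end bolts L_c = 41 − 24/2 = 29, R_n = min(1.2×29×10×450, 2.4×22×10×450) = 156.6 kN/bolt; interior L_c = 86 − 24 = 62, R_n = 237.6 kN/bolt. φR_n = 0.75 × (1×156.6 + 2×237.6) = 473.9 kN.
Block shear: shear path 1×[41+2×86] = 1×213 mm, A_gv = 2130, A_nv = 1×(213 − 2.5×26)×10 = 1480 mm²; tension to near edge: (41 − 0.5×26)×10 = 280 mm². R_n = min(0.6×450×1480, 0.6×300×2130) + 1.0×450×280 = min(399.6, 383.4) + 126 = 509.4 kN. φR_n = 0.75 × 509.4 = 382.1 kN.
Tension yield (gross): A_g = 150×10 = 1500 mm². φR_n = 0.90 × 300 × 1500 = 405.0 kN.
Governing: min(990.4, 473.9, 382.1, 405.0) = 382.1 kN → block shear.

382.1 kN (block shear governs)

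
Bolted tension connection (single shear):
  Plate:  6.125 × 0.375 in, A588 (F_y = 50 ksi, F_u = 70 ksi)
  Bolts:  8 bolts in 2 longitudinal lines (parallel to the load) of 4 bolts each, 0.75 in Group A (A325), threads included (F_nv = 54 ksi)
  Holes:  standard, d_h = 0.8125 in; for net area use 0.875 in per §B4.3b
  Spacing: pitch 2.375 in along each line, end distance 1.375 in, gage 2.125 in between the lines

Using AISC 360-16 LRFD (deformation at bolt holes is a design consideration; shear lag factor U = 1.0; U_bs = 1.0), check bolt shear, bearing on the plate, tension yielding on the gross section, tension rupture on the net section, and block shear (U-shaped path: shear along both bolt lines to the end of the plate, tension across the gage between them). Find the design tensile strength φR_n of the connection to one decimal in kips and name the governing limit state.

Bolt shear: A_b = π(0.75)²/4 = 0.44179 in². φR_n = 0.75 × 54 × 0.44179 × 8 × 1 = 143.1 kips.
Bearing (0.375 in plate, F_u = 70 ksi): end bolts L_c = 1.375 − 0.8125/2 = 0.96875, R_n = min(1.2×0.96875×0.375×70, 2.4×0.75×0.375×70) = 30.516 kips/bolt; interior L_c = 2.375 − 0.8125 = 1.5625, R_n = 47.25 kips/bolt. φR_n = 0.75 × (2×30.516 + 6×47.25) = 258.4 kips.
Tension yield (gross): A_g = 6.125×0.375 = 2.2969 in². φR_n = 0.90 × 50 × 2.2969 = 103.4 kips.
Tension rupture (net): A_n = (6.125 − 2×0.875)×0.375 = 1.6406 in² (U = 1.0, A_e = A_n). φR_n = 0.75 × 70 × 1.6406 = 86.1 kips.
Block shear: shear path 2×[1.375+3×2.375] = 2×8.5 in, A_gv = 6.375, A_nv = 2×(8.5 − 3.5×0.875)×0.375 = 4.0781 in²; tension across gage: (2.125 − 1×0.875)×0.375 = 0.46875 in². R_n = min(0.6×70×4.0781, 0.6×50×6.375) + 1.0×70×0.46875 = min(171.28, 191.25) + 32.813 = 204.09 kips. φR_n = 0.75 × 204.09 = 153.1 kips.
Governing: min(143.1, 258.4, 103.4, 86.1, 153.1) = 86.1 kips → net-section rupture.

86.1 kips (net-section rupture governs)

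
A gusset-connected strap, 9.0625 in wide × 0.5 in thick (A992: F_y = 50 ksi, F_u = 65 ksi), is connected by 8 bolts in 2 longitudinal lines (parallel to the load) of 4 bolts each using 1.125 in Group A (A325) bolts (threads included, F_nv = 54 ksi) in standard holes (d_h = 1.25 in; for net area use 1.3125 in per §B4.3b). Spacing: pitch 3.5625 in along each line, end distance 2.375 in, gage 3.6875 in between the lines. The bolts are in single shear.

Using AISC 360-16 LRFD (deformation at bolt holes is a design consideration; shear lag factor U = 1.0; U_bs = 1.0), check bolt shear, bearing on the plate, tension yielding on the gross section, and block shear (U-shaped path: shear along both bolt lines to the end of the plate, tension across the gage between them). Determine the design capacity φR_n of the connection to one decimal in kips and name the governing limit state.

203.9 kips (gross-section yield governs)

Bolt shear: A_b = π(1.125)²/4 = 0.99402 in². φR_n = 0.75 × 54 × 0.99402 × 8 × 1 = 322.1 kips.
Bearing (0.5 in plate, F_u = 65 ksi): end bolts L_c = 2.375 − 1.25/2 = 1.75, R_n = min(1.2×1.75×0.5×65, 2.4×1.125×0.5×65) = 68.25 kips/bolt; interior L_c = 3.5625 − 1.25 = 2.3125, R_n = 87.75 kips/bolt. φR_n = 0.75 × (2×68.25 + 6×87.75) = 497.3 kips.
Tension yield (gross): A_g = 9.0625×0.5 = 4.5313 in². φR_n = 0.90 × 50 × 4.5313 = 203.9 kips.
Block shear: shear path 2×[2.375+3×3.5625] = 2×13.0625 in, A_gv = 13.063, A_nv = 2×(13.0625 − 3.5×1.3125)×0.5 = 8.4688 in²; tension across gage: (3.6875 − 1×1.3125)×0.5 = 1.1875 in². R_n = min(0.6×65×8.4688, 0.6×50×13.063) + 1.0×65×1.1875 = min(330.28, 391.89) + 77.188 = 407.47 kips. φR_n = 0.75 × 407.47 = 305.6 kips.
Governing: min(322.1, 497.3, 203.9, 305.6) = 203.9 kips → gross-section yield.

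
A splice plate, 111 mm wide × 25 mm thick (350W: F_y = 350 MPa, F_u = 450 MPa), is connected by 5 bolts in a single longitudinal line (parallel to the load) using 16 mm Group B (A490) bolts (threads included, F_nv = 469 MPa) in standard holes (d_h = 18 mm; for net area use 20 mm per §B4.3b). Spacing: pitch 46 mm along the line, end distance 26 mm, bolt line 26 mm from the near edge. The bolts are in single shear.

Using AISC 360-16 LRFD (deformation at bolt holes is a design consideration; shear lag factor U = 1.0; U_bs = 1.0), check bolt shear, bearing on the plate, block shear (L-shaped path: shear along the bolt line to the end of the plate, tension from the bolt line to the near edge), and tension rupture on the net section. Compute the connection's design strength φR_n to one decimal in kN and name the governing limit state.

353.6 kN (bolt shear governs)

Bolt shear: A_b = π(16)²/4 = 201.06 mm². φR_n = 0.75 × 469 × 201.06 × 5 × 1 = 353.6 kN.
Bearing (25 mm plate, F_u = 450 MPa): end bolts L_c = 26 − 18/2 = 17, R_n = min(1.2×17×25×450, 2.4×16×25×450) = 229.5 kN/bolt; interior L_c = 46 − 18 = 28, R_n = 378 kN/bolt. φR_n = 0.75 × (1×229.5 + 4×378) = 1306.1 kN.
Block shear: shear path 1×[26+4×46] = 1×210 mm, A_gv = 5250, A_nv = 1×(210 − 4.5×20)×25 = 3000 mm²; tension to near edge: (26 − 0.5×20)×25 = 400 mm². R_n = min(0.6×450×3000, 0.6×350×5250) + 1.0×450×400 = min(810, 1102.5) + 180 = 990 kN. φR_n = 0.75 × 990 = 742.5 kN.
Tension rupture (net): A_n = (111 − 1×20)×25 = 2275 mm² (U = 1.0, A_e = A_n). φR_n = 0.75 × 450 × 2275 = 767.8 kN.
Governing: min(353.6, 1306.1, 742.5, 767.8) = 353.6 kN → bolt shear.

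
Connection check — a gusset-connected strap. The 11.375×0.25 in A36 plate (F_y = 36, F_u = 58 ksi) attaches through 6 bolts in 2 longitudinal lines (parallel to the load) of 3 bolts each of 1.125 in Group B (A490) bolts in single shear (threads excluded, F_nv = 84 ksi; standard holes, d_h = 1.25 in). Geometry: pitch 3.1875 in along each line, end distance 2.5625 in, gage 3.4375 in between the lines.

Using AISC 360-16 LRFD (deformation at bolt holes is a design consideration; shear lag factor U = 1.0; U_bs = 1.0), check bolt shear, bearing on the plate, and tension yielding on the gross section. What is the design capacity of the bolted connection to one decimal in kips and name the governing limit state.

Bolt shear: A_b = π(1.125)²/4 = 0.99402 in². φR_n = 0.75 × 84 × 0.99402 × 6 × 1 = 375.7 kips.
Bearing (0.25 in plate, F_u = 58 ksi): end bolts L_c = 2.5625 − 1.25/2 = 1.9375, R_n = min(1.2×1.9375×0.25×58, 2.4×1.125×0.25×58) = 33.713 kips/bolt; interior L_c = 3.1875 − 1.25 = 1.9375, R_n = 33.713 kips/bolt. φR_n = 0.75 × (2×33.713 + 4×33.713) = 151.7 kips.
Tension yield (gross): A_g = 11.375×0.25 = 2.8438 in². φR_n = 0.90 × 36 × 2.8438 = 92.1 kips.
Governing: min(375.7, 151.7, 92.1) = 92.1 kips → gross-section yield.

92.1 kips (gross-section yield governs)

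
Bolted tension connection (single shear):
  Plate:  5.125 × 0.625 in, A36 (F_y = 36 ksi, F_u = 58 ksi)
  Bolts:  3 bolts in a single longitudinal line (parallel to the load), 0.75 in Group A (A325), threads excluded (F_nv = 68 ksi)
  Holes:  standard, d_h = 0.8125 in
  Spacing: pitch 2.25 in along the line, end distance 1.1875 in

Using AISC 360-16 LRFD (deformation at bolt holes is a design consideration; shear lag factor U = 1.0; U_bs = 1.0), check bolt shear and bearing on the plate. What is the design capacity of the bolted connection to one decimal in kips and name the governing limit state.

Bolt shear: A_b = π(0.75)²/4 = 0.44179 in². φR_n = 0.75 × 68 × 0.44179 × 3 × 1 = 67.6 kips.
Bearing (0.625 in plate, F_u = 58 ksi): end bolts L_c = 1.1875 − 0.8125/2 = 0.78125, R_n = min(1.2×0.78125×0.625×58, 2.4×0.75×0.625×58) = 33.984 kips/bolt; interior L_c = 2.25 − 0.8125 = 1.4375, R_n = 62.531 kips/bolt. φR_n = 0.75 × (1×33.984 + 2×62.531) = 119.3 kips.
Governing: min(67.6, 119.3) = 67.6 kips → bolt shear.

67.6 kips (bolt shear governs)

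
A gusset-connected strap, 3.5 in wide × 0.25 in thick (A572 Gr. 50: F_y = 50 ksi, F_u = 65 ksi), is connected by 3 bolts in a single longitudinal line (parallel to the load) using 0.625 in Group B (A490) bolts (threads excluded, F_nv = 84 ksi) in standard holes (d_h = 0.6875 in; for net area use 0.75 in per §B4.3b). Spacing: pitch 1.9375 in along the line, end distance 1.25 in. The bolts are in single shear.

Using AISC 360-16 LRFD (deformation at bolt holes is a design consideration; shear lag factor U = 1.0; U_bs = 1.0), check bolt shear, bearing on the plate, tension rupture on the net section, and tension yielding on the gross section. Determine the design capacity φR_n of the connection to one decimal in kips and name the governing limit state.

Bolt shear: A_b = π(0.625)²/4 = 0.3068 in². φR_n = 0.75 × 84 × 0.3068 × 3 × 1 = 58.0 kips.
Bearing (0.25 in plate, F_u = 65 ksi): end bolts L_c = 1.25 − 0.6875/2 = 0.90625, R_n = min(1.2×0.90625×0.25×65, 2.4×0.625×0.25×65) = 17.672 kips/bolt; interior L_c = 1.9375 − 0.6875 = 1.25, R_n = 24.375 kips/bolt. φR_n = 0.75 × (1×17.672 + 2×24.375) = 49.8 kips.
Tension rupture (net): A_n = (3.5 − 1×0.75)×0.25 = 0.6875 in² (U = 1.0, A_e = A_n). φR_n = 0.75 × 65 × 0.6875 = 33.5 kips.
Tension yield (gross): A_g = 3.5×0.25 = 0.875 in². φR_n = 0.90 × 50 × 0.875 = 39.4 kips.
Governing: min(58.0, 49.8, 33.5, 39.4) = 33.5 kips → net-section rupture.

33.5 kips (net-section rupture governs)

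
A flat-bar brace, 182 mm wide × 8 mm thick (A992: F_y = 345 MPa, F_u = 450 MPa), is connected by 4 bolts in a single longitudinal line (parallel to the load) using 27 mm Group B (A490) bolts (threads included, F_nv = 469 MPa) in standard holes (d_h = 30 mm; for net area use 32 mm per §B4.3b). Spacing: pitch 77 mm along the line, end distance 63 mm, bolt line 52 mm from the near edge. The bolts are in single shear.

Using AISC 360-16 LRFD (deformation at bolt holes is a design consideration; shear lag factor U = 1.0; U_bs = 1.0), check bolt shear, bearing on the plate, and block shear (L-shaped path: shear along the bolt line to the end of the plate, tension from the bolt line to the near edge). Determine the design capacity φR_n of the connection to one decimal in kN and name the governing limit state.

392.0 kN (block shear governs)

Bolt shear: A_b = π(27)²/4 = 572.56 mm². φR_n = 0.75 × 469 × 572.56 × 4 × 1 = 805.6 kN.
Bearing (8 mm plate, F_u = 450 MPa): end bolts L_c = 63 − 30/2 = 48, R_n = min(1.2×48×8×450, 2.4×27×8×450) = 207.36 kN/bolt; interior L_c = 77 − 30 = 47, R_n = 203.04 kN/bolt. φR_n = 0.75 × (1×207.36 + 3×203.04) = 612.4 kN.
Block shear: shear path 1×[63+3×77] = 1×294 mm, A_gv = 2352, A_nv = 1×(294 − 3.5×32)×8 = 1456 mm²; tension to near edge: (52 − 0.5×32)×8 = 288 mm². R_n = min(0.6×450×1456, 0.6×345×2352) + 1.0×450×288 = min(393.12, 486.86) + 129.6 = 522.72 kN. φR_n = 0.75 × 522.72 = 392.0 kN.
Governing: min(805.6, 612.4, 392.0) = 392.0 kN → block shear.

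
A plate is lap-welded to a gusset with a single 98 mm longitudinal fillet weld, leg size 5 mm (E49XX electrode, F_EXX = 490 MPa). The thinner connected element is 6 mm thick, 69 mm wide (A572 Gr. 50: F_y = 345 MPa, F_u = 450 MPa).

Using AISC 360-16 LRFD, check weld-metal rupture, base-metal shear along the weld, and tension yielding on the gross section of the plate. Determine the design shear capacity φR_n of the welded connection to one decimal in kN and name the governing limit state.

Weld metal: throat = 0.707×5 = 3.535 mm, L = 98 mm. φR_n = 0.75 × 0.6 × 490 × 3.535 × 98 = 76.4 kN.
Base metal shear (6 mm plate): yield φR_n = 1.0×0.6×345×6×98 = 121.7 kN; rupture φR_n = 0.75×0.6×450×6×98 = 119.1 kN; take 119.1 kN (rupture).
Tension yield (gross): A_g = 69×6 = 414 mm². φR_n = 0.90 × 345 × 414 = 128.5 kN.
Governing: min(76.4, 119.1, 128.5) = 76.4 kN → weld metal.

76.4 kN (weld metal governs)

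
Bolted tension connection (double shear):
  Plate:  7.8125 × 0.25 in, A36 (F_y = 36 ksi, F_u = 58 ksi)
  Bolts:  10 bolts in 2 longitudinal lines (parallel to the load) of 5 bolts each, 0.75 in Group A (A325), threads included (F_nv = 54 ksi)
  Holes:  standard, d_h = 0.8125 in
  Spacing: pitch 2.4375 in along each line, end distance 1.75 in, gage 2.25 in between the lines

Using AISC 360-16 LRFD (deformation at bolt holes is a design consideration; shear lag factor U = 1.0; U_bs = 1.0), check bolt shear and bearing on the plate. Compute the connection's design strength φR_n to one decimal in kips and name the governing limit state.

191.7 kips (bearing governs)

Bolt shear: A_b = π(0.75)²/4 = 0.44179 in². φR_n = 0.75 × 54 × 0.44179 × 10 × 2 = 357.8 kips.
Bearing (0.25 in plate, F_u = 58 ksi): end bolts L_c = 1.75 − 0.8125/2 = 1.34375, R_n = min(1.2×1.34375×0.25×58, 2.4×0.75×0.25×58) = 23.381 kips/bolt; interior L_c = 2.4375 − 0.8125 = 1.625, R_n = 26.1 kips/bolt. φR_n = 0.75 × (2×23.381 + 8×26.1) = 191.7 kips.
Governing: min(357.8, 191.7) = 191.7 kips → bearing.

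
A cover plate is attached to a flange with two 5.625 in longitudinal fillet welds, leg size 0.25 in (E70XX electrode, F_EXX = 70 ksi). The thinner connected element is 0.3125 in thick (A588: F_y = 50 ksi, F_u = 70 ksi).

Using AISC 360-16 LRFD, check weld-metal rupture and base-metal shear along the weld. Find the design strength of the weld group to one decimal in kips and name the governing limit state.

62.6 kips (weld metal governs)

Weld metal: throat = 0.707×0.25 = 0.17675 in, L = 2×5.625 = 11.25 in. φR_n = 0.75 × 0.6 × 70 × 0.17675 × 11.25 = 62.6 kips.
Base metal shear (0.3125 in plate): yield φR_n = 1.0×0.6×50×0.3125×11.25 = 105.5 kips; rupture φR_n = 0.75×0.6×70×0.3125×11.25 = 110.7 kips; take 105.5 kips (yield).
Governing: min(62.6, 105.5) = 62.6 kips → weld metal.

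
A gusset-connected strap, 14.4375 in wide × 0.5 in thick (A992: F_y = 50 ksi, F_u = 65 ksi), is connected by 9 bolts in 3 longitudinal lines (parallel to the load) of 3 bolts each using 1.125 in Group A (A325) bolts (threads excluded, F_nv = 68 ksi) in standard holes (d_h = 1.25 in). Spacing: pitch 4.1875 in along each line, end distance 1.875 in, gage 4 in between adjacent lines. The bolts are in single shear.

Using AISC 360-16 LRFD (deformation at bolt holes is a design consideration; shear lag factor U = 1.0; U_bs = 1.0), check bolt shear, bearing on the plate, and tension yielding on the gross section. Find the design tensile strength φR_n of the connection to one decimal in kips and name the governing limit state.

324.8 kips (gross-section yield governs)

Bolt shear: A_b = π(1.125)²/4 = 0.99402 in². φR_n = 0.75 × 68 × 0.99402 × 9 × 1 = 456.3 kips.
Bearing (0.5 in plate, F_u = 65 ksi): end bolts L_c = 1.875 − 1.25/2 = 1.25, R_n = min(1.2×1.25×0.5×65, 2.4×1.125×0.5×65) = 48.75 kips/bolt; interior L_c = 4.1875 − 1.25 = 2.9375, R_n = 87.75 kips/bolt. φR_n = 0.75 × (3×48.75 + 6×87.75) = 504.6 kips.
Tension yield (gross): A_g = 14.4375×0.5 = 7.2188 in². φR_n = 0.90 × 50 × 7.2188 = 324.8 kips.
Governing: min(456.3, 504.6, 324.8) = 324.8 kips → gross-section yield.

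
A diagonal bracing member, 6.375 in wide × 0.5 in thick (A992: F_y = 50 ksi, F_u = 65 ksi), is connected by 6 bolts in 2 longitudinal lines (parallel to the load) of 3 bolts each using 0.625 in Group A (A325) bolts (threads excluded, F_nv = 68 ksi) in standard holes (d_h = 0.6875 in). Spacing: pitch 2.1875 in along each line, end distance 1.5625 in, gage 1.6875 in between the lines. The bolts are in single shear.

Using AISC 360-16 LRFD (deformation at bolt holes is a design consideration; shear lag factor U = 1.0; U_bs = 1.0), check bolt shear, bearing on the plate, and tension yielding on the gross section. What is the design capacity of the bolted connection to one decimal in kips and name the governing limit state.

93.9 kips (bolt shear governs)

Bolt shear: A_b = π(0.625)²/4 = 0.3068 in². φR_n = 0.75 × 68 × 0.3068 × 6 × 1 = 93.9 kips.
Bearing (0.5 in plate, F_u = 65 ksi): end bolts L_c = 1.5625 − 0.6875/2 = 1.21875, R_n = min(1.2×1.21875×0.5×65, 2.4×0.625×0.5×65) = 47.531 kips/bolt; interior L_c = 2.1875 − 0.6875 = 1.5, R_n = 48.75 kips/bolt. φR_n = 0.75 × (2×47.531 + 4×48.75) = 217.5 kips.
Tension yield (gross): A_g = 6.375×0.5 = 3.1875 in². φR_n = 0.90 × 50 × 3.1875 = 143.4 kips.
Governing: min(93.9, 217.5, 143.4) = 93.9 kips → bolt shear.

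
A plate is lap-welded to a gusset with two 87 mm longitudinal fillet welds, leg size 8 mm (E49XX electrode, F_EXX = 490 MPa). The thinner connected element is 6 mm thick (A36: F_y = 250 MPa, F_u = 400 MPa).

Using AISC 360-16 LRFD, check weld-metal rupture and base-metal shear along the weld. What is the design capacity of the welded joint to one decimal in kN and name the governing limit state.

156.6 kN (base-metal shear governs)

Weld metal: throat = 0.707×8 = 5.656 mm, L = 2×87 = 174 mm. φR_n = 0.75 × 0.6 × 490 × 5.656 × 174 = 217.0 kN.
Base metal shear (6 mm plate): yield φR_n = 1.0×0.6×250×6×174 = 156.6 kN; rupture φR_n = 0.75×0.6×400×6×174 = 187.9 kN; take 156.6 kN (yield).
Governing: min(217.0, 156.6) = 156.6 kN → base-metal shear.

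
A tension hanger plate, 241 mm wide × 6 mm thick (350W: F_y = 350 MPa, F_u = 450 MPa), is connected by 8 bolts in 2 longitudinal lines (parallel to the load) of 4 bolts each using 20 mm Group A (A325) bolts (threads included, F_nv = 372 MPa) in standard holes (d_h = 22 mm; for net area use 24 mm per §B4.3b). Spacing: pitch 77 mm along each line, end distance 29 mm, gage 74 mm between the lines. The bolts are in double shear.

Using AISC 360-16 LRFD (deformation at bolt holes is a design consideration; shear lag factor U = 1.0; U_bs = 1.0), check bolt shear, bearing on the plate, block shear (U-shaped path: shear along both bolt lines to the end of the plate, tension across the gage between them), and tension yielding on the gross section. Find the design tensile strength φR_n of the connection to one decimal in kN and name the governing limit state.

455.5 kN (gross-section yield governs)

Bolt shear: A_b = π(20)²/4 = 314.16 mm². φR_n = 0.75 × 372 × 314.16 × 8 × 2 = 1402.4 kN.
Bearing (6 mm plate, F_u = 450 MPa): end bolts L_c = 29 − 22/2 = 18, R_n = min(1.2×18×6×450, 2.4×20×6×450) = 58.32 kN/bolt; interior L_c = 77 − 22 = 55, R_n = 129.6 kN/bolt. φR_n = 0.75 × (2×58.32 + 6×129.6) = 670.7 kN.
Block shear: shear path 2×[29+3×77] = 2×260 mm, A_gv = 3120, A_nv = 2×(260 − 3.5×24)×6 = 2112 mm²; tension across gage: (74 − 1×24)×6 = 300 mm². R_n = min(0.6×450×2112, 0.6×350×3120) + 1.0×450×300 = min(570.24, 655.2) + 135 = 705.24 kN. φR_n = 0.75 × 705.24 = 528.9 kN.
Tension yield (gross): A_g = 241×6 = 1446 mm². φR_n = 0.90 × 350 × 1446 = 455.5 kN.
Governing: min(1402.4, 670.7, 528.9, 455.5) = 455.5 kN → gross-section yield.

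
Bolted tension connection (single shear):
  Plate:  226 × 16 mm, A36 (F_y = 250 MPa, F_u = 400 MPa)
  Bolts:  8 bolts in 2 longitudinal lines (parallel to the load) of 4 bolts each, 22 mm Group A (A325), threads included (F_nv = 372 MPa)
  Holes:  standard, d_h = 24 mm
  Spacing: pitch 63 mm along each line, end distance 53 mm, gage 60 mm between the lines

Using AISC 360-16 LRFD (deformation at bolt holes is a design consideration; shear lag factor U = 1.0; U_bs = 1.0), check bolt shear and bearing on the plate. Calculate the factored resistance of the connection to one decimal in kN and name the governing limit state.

848.5 kN (bolt shear governs)

Bolt shear: A_b = π(22)²/4 = 380.13 mm². φR_n = 0.75 × 372 × 380.13 × 8 × 1 = 848.5 kN.
Bearing (16 mm plate, F_u = 400 MPa): end bolts L_c = 53 − 24/2 = 41, R_n = min(1.2×41×16×400, 2.4×22×16×400) = 314.88 kN/bolt; interior L_c = 63 − 24 = 39, R_n = 299.52 kN/bolt. φR_n = 0.75 × (2×314.88 + 6×299.52) = 1820.2 kN.
Governing: min(848.5, 1820.2) = 848.5 kN → bolt shear.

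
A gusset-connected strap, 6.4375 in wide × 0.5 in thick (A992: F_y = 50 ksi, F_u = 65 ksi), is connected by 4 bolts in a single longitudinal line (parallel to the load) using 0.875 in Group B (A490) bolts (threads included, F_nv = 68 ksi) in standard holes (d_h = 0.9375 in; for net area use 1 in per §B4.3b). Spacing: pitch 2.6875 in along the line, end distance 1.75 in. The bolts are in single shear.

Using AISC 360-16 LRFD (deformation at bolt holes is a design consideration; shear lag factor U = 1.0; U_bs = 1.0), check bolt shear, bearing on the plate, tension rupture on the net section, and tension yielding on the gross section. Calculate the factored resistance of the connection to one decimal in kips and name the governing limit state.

122.7 kips (bolt shear governs)

Bolt shear: A_b = π(0.875)²/4 = 0.60132 in². φR_n = 0.75 × 68 × 0.60132 × 4 × 1 = 122.7 kips.
Bearing (0.5 in plate, F_u = 65 ksi): end bolts L_c = 1.75 − 0.9375/2 = 1.28125, R_n = min(1.2×1.28125×0.5×65, 2.4×0.875×0.5×65) = 49.969 kips/bolt; interior L_c = 2.6875 − 0.9375 = 1.75, R_n = 68.25 kips/bolt. φR_n = 0.75 × (1×49.969 + 3×68.25) = 191.0 kips.
Tension rupture (net): A_n = (6.4375 − 1×1)×0.5 = 2.7188 in² (U = 1.0, A_e = A_n). φR_n = 0.75 × 65 × 2.7188 = 132.5 kips.
Tension yield (gross): A_g = 6.4375×0.5 = 3.2188 in². φR_n = 0.90 × 50 × 3.2188 = 144.8 kips.
Governing: min(122.7, 191.0, 132.5, 144.8) = 122.7 kips → bolt shear.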